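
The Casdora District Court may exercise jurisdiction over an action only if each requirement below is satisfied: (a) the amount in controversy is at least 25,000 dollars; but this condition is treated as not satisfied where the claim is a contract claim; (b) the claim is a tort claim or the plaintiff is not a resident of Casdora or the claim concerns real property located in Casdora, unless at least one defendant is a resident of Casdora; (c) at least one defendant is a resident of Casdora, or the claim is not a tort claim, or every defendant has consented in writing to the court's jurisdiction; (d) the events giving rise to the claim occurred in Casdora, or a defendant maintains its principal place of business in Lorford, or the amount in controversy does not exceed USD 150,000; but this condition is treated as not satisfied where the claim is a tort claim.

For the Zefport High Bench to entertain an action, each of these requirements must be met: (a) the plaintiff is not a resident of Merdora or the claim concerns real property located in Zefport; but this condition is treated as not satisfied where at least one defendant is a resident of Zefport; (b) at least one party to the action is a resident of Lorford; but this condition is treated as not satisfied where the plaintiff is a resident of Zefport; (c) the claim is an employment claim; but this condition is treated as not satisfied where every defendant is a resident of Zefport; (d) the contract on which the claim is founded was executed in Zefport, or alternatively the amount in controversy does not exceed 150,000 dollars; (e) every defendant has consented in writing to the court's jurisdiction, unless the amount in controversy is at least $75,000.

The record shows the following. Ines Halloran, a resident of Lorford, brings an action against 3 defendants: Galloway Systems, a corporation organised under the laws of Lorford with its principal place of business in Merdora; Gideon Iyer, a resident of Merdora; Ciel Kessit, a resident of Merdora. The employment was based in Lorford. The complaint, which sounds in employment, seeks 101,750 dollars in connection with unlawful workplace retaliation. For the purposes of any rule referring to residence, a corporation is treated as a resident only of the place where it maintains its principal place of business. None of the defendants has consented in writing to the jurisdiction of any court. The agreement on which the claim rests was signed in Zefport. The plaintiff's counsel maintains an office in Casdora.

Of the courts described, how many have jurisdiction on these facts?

The Casdora District Court:
  (a) The amount in controversy is 101,750 dollars, which meets the USD 25,000 floor. The carve-out does not apply: the claim is an employment claim, not a contract claim. Satisfied.
  (b) The plaintiff resides in Lorford, which is not Casdora, so this disjunct is met. Satisfied.
  (c) The claim is an employment claim, not a tort claim, which satisfies one of the alternatives. Satisfied.
  (d) The amount in controversy is USD 101,750, within the 150,000 dollars ceiling, so this disjunct is met. The exception is not triggered, since the claim is an employment claim, not a tort claim. Met.
  → All conditions met; jurisdiction exists.
The Zefport High Bench:
  (a) The plaintiff resides in Lorford, which is not Merdora, which satisfies one of the alternatives. The carve-out does not apply: no defendant resides in Zefport (they reside in Merdora, Merdora, Merdora). Condition met.
  (b) Ines Halloran resides in Lorford. And the carve-out is inapplicable — the plaintiff resides in Lorford, not Zefport. Condition met.
  (c) The claim is an employment claim. And the carve-out is inapplicable — the defendants reside as follows — Galloway Systems in Merdora, Gideon Iyer in Merdora, Ciel Kessit in Merdora — not all in Zefport. Condition met.
  (d) The contract was executed in Zefport, which satisfies one of the alternatives. Met.
  (e) No such written consent has been filed. The proviso rescues it, though: the amount in controversy is $101,750, which meets the $75,000 floor. Met.
  → The court has jurisdiction.
Courts with jurisdiction: the Casdora District Court, the Zefport High Bench — 2 in total.

2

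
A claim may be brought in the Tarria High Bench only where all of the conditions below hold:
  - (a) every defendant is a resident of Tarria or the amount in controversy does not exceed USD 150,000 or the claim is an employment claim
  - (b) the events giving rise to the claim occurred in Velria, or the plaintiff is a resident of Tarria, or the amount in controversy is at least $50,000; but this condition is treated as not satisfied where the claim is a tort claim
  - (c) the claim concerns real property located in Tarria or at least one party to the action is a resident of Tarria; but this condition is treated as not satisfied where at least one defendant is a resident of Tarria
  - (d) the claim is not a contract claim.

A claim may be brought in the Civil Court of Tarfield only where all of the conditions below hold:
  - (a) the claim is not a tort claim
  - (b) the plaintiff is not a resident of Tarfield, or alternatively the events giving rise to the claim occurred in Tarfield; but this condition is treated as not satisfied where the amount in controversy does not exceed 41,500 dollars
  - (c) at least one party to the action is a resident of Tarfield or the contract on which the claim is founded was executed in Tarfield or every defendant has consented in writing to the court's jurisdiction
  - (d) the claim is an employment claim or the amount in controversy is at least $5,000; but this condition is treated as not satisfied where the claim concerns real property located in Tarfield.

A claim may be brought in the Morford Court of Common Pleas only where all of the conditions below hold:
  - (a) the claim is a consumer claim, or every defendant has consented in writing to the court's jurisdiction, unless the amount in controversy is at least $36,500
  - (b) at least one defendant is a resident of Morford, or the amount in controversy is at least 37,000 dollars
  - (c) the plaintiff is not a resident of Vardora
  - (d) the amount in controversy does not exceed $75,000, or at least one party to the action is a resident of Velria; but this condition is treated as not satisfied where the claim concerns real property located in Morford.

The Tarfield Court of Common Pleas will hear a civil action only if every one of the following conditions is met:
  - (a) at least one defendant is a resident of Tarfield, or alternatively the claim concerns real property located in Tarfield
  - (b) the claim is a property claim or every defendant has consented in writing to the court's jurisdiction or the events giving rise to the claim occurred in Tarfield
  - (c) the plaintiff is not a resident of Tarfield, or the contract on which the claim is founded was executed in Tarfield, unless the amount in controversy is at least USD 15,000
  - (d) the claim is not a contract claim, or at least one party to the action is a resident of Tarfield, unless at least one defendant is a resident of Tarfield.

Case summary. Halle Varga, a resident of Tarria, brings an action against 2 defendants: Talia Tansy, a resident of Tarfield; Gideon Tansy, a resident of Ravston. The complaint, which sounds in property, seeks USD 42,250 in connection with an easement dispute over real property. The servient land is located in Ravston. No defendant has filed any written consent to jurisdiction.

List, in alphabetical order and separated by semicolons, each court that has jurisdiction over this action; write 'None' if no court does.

the Civil Court of Tarfield; the Morford Court of Common Pleas; the Tarfield Court of Common Pleas; the Tarria High Bench

The Tarria High Bench:
  (a) The amount in controversy is 42,250 dollars, within the 150,000 dollars ceiling, so one alternative holds. Met.
  (b) The plaintiff resides in Tarria — that alternative is enough. The carve-out does not apply: the claim is a property claim, not a tort claim. Met.
  (c) Halle Varga resides in Tarria, so this disjunct is met. The exception is not triggered, since no defendant resides in Tarria (they reside in Tarfield, Ravston). Met.
  (d) The claim is a property claim, not a contract claim. Satisfied.
  → Jurisdiction lies.
The Civil Court of Tarfield:
  (a) The claim is a property claim, not a tort claim. Satisfied.
  (b) The plaintiff resides in Tarria, which is not Tarfield, so one alternative holds. And the carve-out is inapplicable — the amount in controversy is $42,250, above the $41,500 ceiling. Satisfied.
  (c) Talia Tansy resides in Tarfield, which satisfies one of the alternatives. Condition met.
  (d) The amount in controversy is 42,250 dollars, which meets the USD 5,000 floor, which satisfies one of the alternatives. The exception is not triggered, since the property lies in Ravston, not Tarfield. Met.
  → All conditions met; jurisdiction exists.
The Morford Court of Common Pleas:
  (a) The claim is a property claim, not a consumer claim; no such written consent has been filed — no alternative holds. However, the amount in controversy is $42,250, which meets the 36,500 dollars floor, so the 'unless' proviso supplies this condition. Met.
  (b) The amount in controversy is $42,250, which meets the $37,000 floor, so this disjunct is met. Condition met.
  (c) The plaintiff resides in Tarria, which is not Vardora. Satisfied.
  (d) The amount in controversy is $42,250, within the USD 75,000 ceiling, so one alternative holds. And the carve-out is inapplicable — the property lies in Ravston, not Morford. Met.
  → The court has jurisdiction.
The Tarfield Court of Common Pleas:
  (a) Talia Tansy resides in Tarfield, so this disjunct is met. Met.
  (b) The claim is a property claim, so this disjunct is met. Satisfied.
  (c) The plaintiff resides in Tarria, which is not Tarfield, so this disjunct is met. Met.
  (d) The claim is a property claim, not a contract claim — that alternative is enough. Condition met.
  → Every requirement is satisfied — jurisdiction.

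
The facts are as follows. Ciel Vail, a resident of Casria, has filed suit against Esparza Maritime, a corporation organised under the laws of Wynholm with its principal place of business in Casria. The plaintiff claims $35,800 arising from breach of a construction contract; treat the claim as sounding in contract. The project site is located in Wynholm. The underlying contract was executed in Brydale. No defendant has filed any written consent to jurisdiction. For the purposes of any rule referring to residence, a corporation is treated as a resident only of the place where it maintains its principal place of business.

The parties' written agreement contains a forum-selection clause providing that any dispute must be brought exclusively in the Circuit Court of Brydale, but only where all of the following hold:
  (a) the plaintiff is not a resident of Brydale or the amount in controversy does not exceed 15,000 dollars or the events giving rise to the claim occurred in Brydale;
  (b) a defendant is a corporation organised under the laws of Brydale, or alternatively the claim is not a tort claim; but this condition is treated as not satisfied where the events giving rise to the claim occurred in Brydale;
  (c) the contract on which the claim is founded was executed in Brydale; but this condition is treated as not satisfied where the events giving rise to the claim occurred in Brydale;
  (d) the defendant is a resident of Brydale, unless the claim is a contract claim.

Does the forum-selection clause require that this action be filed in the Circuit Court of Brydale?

Yes

The Circuit Court of Brydale:
  (a) The plaintiff resides in Casria, which is not Brydale — that alternative is enough. Condition met.
  (b) The claim is a contract claim, not a tort claim, which satisfies one of the alternatives. And the carve-out is inapplicable — the operative events occurred in Wynholm, not Brydale. Condition met.
  (c) The contract was executed in Brydale. The carve-out does not apply: the operative events occurred in Wynholm, not Brydale. Satisfied.
  (d) The defendant resides in Casria, not Brydale. The proviso rescues it, though: the claim is a contract claim. Satisfied.
  → The clause applies.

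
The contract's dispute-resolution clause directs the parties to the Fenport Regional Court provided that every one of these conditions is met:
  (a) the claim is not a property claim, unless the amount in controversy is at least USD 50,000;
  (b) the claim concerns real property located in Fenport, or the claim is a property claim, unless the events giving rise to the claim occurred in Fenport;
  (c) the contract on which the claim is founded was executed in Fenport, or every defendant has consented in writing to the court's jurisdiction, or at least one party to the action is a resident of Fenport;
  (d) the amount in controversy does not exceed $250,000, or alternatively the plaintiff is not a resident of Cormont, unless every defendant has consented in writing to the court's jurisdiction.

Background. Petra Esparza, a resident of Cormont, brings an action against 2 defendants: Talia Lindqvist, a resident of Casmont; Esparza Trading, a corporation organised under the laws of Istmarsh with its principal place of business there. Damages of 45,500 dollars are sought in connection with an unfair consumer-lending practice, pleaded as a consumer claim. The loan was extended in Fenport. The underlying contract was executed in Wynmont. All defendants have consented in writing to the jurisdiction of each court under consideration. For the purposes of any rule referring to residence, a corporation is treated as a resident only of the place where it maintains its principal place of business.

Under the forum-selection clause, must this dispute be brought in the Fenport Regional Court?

Yes

The Fenport Regional Court:
  (a) The claim is a consumer claim, not a property claim. Satisfied.
  (b) The claim does not concern real property; the claim is a consumer claim, not a property claim — every alternative fails. However, the operative events occurred in Fenport, so the 'unless' proviso supplies this condition. Met.
  (c) Every defendant has filed written consent, which satisfies one of the alternatives. Condition met.
  (d) The amount in controversy is $45,500, within the USD 250,000 ceiling, which satisfies one of the alternatives. Condition met.
  → Forum clause is triggered.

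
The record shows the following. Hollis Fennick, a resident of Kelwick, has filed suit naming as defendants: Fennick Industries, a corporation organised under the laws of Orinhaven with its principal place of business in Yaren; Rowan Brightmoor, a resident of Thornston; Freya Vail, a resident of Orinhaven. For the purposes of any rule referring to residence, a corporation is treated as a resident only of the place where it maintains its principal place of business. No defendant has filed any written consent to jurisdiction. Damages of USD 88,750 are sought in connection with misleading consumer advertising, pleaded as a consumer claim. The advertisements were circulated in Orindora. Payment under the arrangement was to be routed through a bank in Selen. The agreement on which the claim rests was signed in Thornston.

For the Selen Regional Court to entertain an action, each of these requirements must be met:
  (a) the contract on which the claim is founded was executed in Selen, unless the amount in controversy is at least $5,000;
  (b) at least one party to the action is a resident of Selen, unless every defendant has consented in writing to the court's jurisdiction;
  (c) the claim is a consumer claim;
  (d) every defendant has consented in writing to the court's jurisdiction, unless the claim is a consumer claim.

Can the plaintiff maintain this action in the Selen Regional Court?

No

The Selen Regional Court:
  (a) The contract was executed in Thornston, not Selen. However, the amount in controversy is 88,750 dollars, which meets the 5,000 dollars floor, so the 'unless' proviso supplies this condition. Met.
  (b) No party resides in Selen. And no such written consent has been filed, so the proviso does not save it. Not met.
  (c) The claim is a consumer claim. Met.
  (d) No such written consent has been filed. But the claim is a consumer claim, and the 'unless' clause therefore excuses the requirement. Satisfied.
  → No jurisdiction.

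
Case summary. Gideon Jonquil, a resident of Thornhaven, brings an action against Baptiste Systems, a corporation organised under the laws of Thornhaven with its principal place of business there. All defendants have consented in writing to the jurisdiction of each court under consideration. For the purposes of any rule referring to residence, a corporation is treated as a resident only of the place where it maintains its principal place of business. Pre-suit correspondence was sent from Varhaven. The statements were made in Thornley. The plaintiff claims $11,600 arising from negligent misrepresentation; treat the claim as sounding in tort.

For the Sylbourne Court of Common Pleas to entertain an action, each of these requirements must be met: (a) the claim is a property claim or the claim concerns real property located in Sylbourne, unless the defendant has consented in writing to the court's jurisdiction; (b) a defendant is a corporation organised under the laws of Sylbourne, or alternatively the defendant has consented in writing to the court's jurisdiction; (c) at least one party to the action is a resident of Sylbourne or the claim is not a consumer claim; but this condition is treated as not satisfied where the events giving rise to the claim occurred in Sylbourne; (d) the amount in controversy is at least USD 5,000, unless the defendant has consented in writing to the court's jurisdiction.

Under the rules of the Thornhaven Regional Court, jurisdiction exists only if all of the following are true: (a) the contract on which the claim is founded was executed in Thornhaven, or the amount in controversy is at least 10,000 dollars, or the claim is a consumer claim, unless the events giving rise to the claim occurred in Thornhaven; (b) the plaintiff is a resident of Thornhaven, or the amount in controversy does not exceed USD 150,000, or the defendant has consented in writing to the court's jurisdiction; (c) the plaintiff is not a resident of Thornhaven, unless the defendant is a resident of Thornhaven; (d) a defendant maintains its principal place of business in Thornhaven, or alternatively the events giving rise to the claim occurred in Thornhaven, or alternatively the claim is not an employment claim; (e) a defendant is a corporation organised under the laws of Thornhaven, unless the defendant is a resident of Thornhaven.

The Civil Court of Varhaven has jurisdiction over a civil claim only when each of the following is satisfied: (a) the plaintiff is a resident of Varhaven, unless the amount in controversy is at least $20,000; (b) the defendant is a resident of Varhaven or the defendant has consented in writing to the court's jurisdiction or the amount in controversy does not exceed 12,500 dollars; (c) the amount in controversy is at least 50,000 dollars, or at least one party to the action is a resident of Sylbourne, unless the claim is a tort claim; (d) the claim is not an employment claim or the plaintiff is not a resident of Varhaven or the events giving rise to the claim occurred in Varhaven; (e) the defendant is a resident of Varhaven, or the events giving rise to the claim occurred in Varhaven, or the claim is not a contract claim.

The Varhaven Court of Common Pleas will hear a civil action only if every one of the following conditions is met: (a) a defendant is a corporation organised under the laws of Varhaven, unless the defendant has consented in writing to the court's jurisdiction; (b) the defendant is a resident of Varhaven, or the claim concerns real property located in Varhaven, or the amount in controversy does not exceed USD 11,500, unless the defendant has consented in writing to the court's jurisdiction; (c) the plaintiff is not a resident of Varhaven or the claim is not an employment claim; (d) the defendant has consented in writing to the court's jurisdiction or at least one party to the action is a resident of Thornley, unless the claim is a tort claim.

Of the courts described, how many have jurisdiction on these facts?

The Sylbourne Court of Common Pleas:
  (a) The claim is a tort claim, not a property claim; the claim does not concern real property — every alternative fails. However, every defendant has filed written consent, so the 'unless' proviso supplies this condition. Satisfied.
  (b) Every defendant has filed written consent, so one alternative holds. Met.
  (c) The claim is a tort claim, not a consumer claim — that alternative is enough. And the carve-out is inapplicable — the operative events occurred in Thornley, not Sylbourne. Met.
  (d) The amount in controversy is $11,600, which meets the 5,000 dollars floor. Met.
  → Every requirement is satisfied — jurisdiction.
The Thornhaven Regional Court:
  (a) The amount in controversy is $11,600, which meets the $10,000 floor, so this disjunct is met. Satisfied.
  (b) The plaintiff resides in Thornhaven, so one alternative holds. Met.
  (c) The plaintiff resides in Thornhaven. The proviso rescues it, though: the defendant resides in Thornhaven. Condition met.
  (d) Baptiste Systems has its principal place of business in Thornhaven, so this disjunct is met. Met.
  (e) Baptiste Systems is organised under the laws of Thornhaven. Satisfied.
  → The court has jurisdiction.
The Civil Court of Varhaven:
  (a) The plaintiff resides in Thornhaven, not Varhaven. Nor does the 'unless' clause help: the amount in controversy is $11,600, below the USD 20,000 floor. Fails.
  (b) Every defendant has filed written consent, so one alternative holds. Met.
  (c) The amount in controversy is USD 11,600, below the $50,000 floor; no party resides in Sylbourne — every alternative fails. However, the claim is a tort claim, so the 'unless' proviso supplies this condition. Satisfied.
  (d) The claim is a tort claim, not an employment claim, so one alternative holds. Satisfied.
  (e) The claim is a tort claim, not a contract claim — that alternative is enough. Satisfied.
  → Not every requirement is met — no jurisdiction.
The Varhaven Court of Common Pleas:
  (a) The corporate defendant(s) are organised in Thornhaven, not Varhaven. The proviso rescues it, though: every defendant has filed written consent. Condition met.
  (b) The defendant resides in Thornhaven, not Varhaven; the claim does not concern real property; the amount in controversy is $11,600, above the $11,500 ceiling — none of the alternatives is met. The proviso rescues it, though: every defendant has filed written consent. Condition met.
  (c) The plaintiff resides in Thornhaven, which is not Varhaven, so this disjunct is met. Condition met.
  (d) Every defendant has filed written consent, so one alternative holds. Condition met.
  → All conditions met; jurisdiction exists.
Courts with jurisdiction: the Sylbourne Court of Common Pleas, the Thornhaven Regional Court, the Varhaven Court of Common Pleas — 3 in total.

3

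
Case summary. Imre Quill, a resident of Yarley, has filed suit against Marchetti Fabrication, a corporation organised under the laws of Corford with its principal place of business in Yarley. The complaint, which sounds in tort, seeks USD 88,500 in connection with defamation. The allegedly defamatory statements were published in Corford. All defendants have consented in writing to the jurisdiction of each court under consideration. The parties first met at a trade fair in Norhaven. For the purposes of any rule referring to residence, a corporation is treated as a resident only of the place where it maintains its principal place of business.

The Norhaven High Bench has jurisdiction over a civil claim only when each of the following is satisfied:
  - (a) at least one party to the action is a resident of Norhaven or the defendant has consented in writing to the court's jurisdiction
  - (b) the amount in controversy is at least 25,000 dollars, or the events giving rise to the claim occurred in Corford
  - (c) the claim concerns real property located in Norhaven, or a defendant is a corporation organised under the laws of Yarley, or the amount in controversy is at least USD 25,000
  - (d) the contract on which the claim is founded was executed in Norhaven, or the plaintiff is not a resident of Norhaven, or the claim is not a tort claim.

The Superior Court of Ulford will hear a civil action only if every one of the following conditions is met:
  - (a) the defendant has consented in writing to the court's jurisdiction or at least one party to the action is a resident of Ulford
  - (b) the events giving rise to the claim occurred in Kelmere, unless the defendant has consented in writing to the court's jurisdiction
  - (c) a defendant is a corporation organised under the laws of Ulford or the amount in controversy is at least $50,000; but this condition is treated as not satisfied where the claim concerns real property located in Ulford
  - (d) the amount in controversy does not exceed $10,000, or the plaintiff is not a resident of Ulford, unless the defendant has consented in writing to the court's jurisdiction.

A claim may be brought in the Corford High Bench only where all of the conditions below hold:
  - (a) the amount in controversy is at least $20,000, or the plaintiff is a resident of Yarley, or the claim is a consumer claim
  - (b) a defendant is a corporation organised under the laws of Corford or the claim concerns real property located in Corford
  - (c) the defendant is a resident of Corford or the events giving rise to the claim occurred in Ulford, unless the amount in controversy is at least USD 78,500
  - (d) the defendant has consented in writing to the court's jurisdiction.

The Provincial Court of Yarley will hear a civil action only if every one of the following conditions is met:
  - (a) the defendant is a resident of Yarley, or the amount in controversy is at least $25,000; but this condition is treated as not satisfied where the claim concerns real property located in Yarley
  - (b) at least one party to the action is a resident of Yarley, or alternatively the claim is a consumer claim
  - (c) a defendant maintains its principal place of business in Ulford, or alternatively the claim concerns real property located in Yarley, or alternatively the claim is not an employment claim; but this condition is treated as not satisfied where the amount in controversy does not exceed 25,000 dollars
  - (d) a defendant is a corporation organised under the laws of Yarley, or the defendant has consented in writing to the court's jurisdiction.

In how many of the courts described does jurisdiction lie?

4

The Norhaven High Bench:
  (a) Every defendant has filed written consent, which satisfies one of the alternatives. Met.
  (b) The amount in controversy is $88,500, which meets the 25,000 dollars floor — that alternative is enough. Satisfied.
  (c) The amount in controversy is 88,500 dollars, which meets the USD 25,000 floor, so one alternative holds. Condition met.
  (d) The plaintiff resides in Yarley, which is not Norhaven, which satisfies one of the alternatives. Met.
  → Every requirement is satisfied — jurisdiction.
The Superior Court of Ulford:
  (a) Every defendant has filed written consent, so one alternative holds. Met.
  (b) The operative events occurred in Corford, not Kelmere. But every defendant has filed written consent, and the 'unless' clause therefore excuses the requirement. Condition met.
  (c) The amount in controversy is USD 88,500, which meets the $50,000 floor, so this disjunct is met. The exception is not triggered, since the claim does not concern real property. Met.
  (d) The plaintiff resides in Yarley, which is not Ulford — that alternative is enough. Satisfied.
  → The court has jurisdiction.
The Corford High Bench:
  (a) The amount in controversy is 88,500 dollars, which meets the 20,000 dollars floor, which satisfies one of the alternatives. Condition met.
  (b) Marchetti Fabrication is organised under the laws of Corford, which satisfies one of the alternatives. Met.
  (c) The defendant resides in Yarley, not Corford; the operative events occurred in Corford, not Ulford — every alternative fails. But the amount in controversy is $88,500, which meets the USD 78,500 floor, and the 'unless' clause therefore excuses the requirement. Condition met.
  (d) Every defendant has filed written consent. Met.
  → All conditions met; jurisdiction exists.
The Provincial Court of Yarley:
  (a) The defendant resides in Yarley, so one alternative holds. The carve-out does not apply: the claim does not concern real property. Satisfied.
  (b) Imre Quill resides in Yarley, so this disjunct is met. Met.
  (c) The claim is a tort claim, not an employment claim, which satisfies one of the alternatives. And the carve-out is inapplicable — the amount in controversy is $88,500, above the $25,000 ceiling. Met.
  (d) Every defendant has filed written consent, so one alternative holds. Satisfied.
  → All conditions met; jurisdiction exists.
Courts with jurisdiction: the Norhaven High Bench, the Superior Court of Ulford, the Corford High Bench, the Provincial Court of Yarley — 4 in total.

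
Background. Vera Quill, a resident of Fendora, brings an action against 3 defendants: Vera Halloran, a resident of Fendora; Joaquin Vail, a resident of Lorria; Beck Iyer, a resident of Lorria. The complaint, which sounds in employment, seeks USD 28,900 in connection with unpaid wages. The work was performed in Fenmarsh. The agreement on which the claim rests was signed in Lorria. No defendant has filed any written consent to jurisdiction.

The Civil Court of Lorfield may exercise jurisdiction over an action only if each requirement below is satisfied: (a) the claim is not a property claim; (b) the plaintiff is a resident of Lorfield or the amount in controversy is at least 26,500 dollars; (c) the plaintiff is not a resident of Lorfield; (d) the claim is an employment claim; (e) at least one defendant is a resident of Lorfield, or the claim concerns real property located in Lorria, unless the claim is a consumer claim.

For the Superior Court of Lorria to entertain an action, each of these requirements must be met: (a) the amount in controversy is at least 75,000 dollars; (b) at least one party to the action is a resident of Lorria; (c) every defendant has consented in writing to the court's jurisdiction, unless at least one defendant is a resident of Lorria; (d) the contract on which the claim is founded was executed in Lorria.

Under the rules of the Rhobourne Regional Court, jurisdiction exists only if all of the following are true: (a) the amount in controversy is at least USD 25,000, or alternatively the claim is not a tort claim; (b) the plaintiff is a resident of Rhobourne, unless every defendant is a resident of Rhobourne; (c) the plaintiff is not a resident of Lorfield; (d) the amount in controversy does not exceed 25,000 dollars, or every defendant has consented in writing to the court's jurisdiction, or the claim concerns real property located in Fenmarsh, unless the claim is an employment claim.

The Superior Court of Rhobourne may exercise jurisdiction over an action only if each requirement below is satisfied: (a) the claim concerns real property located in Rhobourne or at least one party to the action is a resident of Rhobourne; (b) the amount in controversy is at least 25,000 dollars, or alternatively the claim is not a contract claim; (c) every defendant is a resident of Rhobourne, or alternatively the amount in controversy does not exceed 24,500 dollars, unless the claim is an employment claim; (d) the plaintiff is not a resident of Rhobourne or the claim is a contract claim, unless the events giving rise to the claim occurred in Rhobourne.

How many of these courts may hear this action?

The Civil Court of Lorfield:
  (a) The claim is an employment claim, not a property claim. Condition met.
  (b) The amount in controversy is $28,900, which meets the USD 26,500 floor, which satisfies one of the alternatives. Condition met.
  (c) The plaintiff resides in Fendora, which is not Lorfield. Satisfied.
  (d) The claim is an employment claim. Met.
  (e) No defendant resides in Lorfield (they reside in Fendora, Lorria, Lorria); the claim does not concern real property — no alternative holds. And the claim is an employment claim, not a consumer claim, so the proviso does not save it. Condition not met.
  → At least one condition fails; no jurisdiction.
The Superior Court of Lorria:
  (a) The amount in controversy is USD 28,900, below the USD 75,000 floor. Condition not met.
  (b) Joaquin Vail resides in Lorria. Met.
  (c) No such written consent has been filed. However, Joaquin Vail resides in Lorria, so the 'unless' proviso supplies this condition. Condition met.
  (d) The contract was executed in Lorria. Met.
  → The court lacks jurisdiction.
The Rhobourne Regional Court:
  (a) The amount in controversy is USD 28,900, which meets the 25,000 dollars floor, so one alternative holds. Satisfied.
  (b) The plaintiff resides in Fendora, not Rhobourne. And the defendants reside as follows — Vera Halloran in Fendora, Joaquin Vail in Lorria, Beck Iyer in Lorria — not all in Rhobourne, so the proviso does not save it. Not satisfied.
  (c) The plaintiff resides in Fendora, which is not Lorfield. Met.
  (d) The amount in controversy is $28,900, above the 25,000 dollars ceiling; no such written consent has been filed; the claim does not concern real property — no alternative holds. However, the claim is an employment claim, so the 'unless' proviso supplies this condition. Satisfied.
  → The court lacks jurisdiction.
The Superior Court of Rhobourne:
  (a) The claim does not concern real property; no party resides in Rhobourne — every alternative fails. Fails.
  (b) The amount in controversy is 28,900 dollars, which meets the 25,000 dollars floor — that alternative is enough. Met.
  (c) The defendants reside as follows — Vera Halloran in Fendora, Joaquin Vail in Lorria, Beck Iyer in Lorria — not all in Rhobourne; the amount in controversy is $28,900, above the $24,500 ceiling — every alternative fails. But the claim is an employment claim, and the 'unless' clause therefore excuses the requirement. Satisfied.
  (d) The plaintiff resides in Fendora, which is not Rhobourne, which satisfies one of the alternatives. Condition met.
  → No jurisdiction.
No court satisfies all of its conditions.

0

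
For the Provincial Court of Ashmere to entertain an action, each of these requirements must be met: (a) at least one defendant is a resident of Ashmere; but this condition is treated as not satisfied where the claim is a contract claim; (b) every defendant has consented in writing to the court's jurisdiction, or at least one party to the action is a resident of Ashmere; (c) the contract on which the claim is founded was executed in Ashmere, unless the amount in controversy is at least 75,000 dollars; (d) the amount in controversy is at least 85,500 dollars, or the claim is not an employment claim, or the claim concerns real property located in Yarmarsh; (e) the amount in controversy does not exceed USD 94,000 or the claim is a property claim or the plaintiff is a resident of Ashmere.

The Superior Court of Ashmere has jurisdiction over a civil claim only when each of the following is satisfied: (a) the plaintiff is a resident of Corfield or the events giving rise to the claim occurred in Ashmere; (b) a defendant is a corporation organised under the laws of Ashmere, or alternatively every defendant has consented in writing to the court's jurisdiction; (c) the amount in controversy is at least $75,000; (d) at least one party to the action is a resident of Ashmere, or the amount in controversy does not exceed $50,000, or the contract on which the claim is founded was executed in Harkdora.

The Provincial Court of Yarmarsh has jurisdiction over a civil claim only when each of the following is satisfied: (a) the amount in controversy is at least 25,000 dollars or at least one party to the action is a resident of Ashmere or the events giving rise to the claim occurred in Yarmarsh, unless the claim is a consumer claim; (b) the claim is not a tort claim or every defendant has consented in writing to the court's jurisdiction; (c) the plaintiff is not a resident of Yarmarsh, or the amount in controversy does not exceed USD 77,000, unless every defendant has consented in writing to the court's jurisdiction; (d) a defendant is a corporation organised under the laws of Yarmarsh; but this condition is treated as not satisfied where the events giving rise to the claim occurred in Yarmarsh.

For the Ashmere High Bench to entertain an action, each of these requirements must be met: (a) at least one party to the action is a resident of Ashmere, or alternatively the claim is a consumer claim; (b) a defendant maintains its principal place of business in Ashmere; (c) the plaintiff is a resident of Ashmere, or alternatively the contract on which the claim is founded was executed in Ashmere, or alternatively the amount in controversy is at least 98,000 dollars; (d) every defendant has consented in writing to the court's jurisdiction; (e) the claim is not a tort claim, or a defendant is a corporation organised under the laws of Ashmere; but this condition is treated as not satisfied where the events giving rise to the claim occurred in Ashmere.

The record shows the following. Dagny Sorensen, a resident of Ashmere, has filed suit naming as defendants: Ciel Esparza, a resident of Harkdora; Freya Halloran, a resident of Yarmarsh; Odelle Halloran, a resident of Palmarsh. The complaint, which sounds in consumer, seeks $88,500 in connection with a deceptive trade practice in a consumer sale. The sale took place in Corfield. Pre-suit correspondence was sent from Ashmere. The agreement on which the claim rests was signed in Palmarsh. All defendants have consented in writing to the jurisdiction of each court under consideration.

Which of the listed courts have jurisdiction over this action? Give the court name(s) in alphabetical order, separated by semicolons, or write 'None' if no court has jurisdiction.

None

The Provincial Court of Ashmere:
  (a) No defendant resides in Ashmere (they reside in Harkdora, Yarmarsh, Palmarsh). Not satisfied.
  (b) Every defendant has filed written consent, so one alternative holds. Satisfied.
  (c) The contract was executed in Palmarsh, not Ashmere. However, the amount in controversy is 88,500 dollars, which meets the USD 75,000 floor, so the 'unless' proviso supplies this condition. Condition met.
  (d) The amount in controversy is 88,500 dollars, which meets the 85,500 dollars floor, so this disjunct is met. Satisfied.
  (e) The amount in controversy is USD 88,500, within the 94,000 dollars ceiling, so one alternative holds. Condition met.
  → At least one condition fails; no jurisdiction.
The Superior Court of Ashmere:
  (a) The plaintiff resides in Ashmere, not Corfield; the operative events occurred in Corfield, not Ashmere — every alternative fails. Not satisfied.
  (b) Every defendant has filed written consent, so one alternative holds. Satisfied.
  (c) The amount in controversy is USD 88,500, which meets the $75,000 floor. Condition met.
  (d) Dagny Sorensen resides in Ashmere, so one alternative holds. Satisfied.
  → No jurisdiction.
The Provincial Court of Yarmarsh:
  (a) The amount in controversy is $88,500, which meets the USD 25,000 floor, which satisfies one of the alternatives. Condition met.
  (b) The claim is a consumer claim, not a tort claim, so this disjunct is met. Satisfied.
  (c) The plaintiff resides in Ashmere, which is not Yarmarsh — that alternative is enough. Met.
  (d) No defendant is a corporation. Condition not met.
  → Not every requirement is met — no jurisdiction.
The Ashmere High Bench:
  (a) Dagny Sorensen resides in Ashmere, so one alternative holds. Satisfied.
  (b) No defendant is a corporation. Fails.
  (c) The plaintiff resides in Ashmere — that alternative is enough. Met.
  (d) Every defendant has filed written consent. Satisfied.
  (e) The claim is a consumer claim, not a tort claim, so one alternative holds. The exception is not triggered, since the operative events occurred in Corfield, not Ashmere. Satisfied.
  → At least one condition fails; no jurisdiction.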